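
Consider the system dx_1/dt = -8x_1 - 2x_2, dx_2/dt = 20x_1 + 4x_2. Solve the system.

x_1(t) = -c_1e^(-2t)sin(2t) + c_2e^(-2t)cos(2t), x_2(t) = 3c_1e^(-2t)sin(2t) + c_1e^(-2t)cos(2t) + c_2e^(-2t)sin(2t) - 3c_2e^(-2t)cos(2t)

Coefficient matrix A = [[-8, -2], [20, 4]].
Characteristic polynomial det(A - λI) = λ^2 + 4λ + 8 = 0.
Eigenvalues λ = -2 ± 2i (complex conjugate pair).
For λ=-2+2i: an eigenvector is (0,1) - i(-1,3) = (0 + i, 1 - 3i).
A real fundamental pair from Re and Im of e^((-2+2i)t)v: X_1 = e^(-2t)(cos(2t)·(0,1) + sin(2t)·(-1,3)), X_2 = e^(-2t)(sin(2t)·(0,1) - cos(2t)·(-1,3)).
General solution: c_1X_1 + c_2X_2.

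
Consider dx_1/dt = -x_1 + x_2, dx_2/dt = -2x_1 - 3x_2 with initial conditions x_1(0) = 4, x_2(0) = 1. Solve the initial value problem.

Coefficient matrix A = [[-1, 1], [-2, -3]].
Characteristic polynomial det(A - λI) = λ^2 + 4λ + 5 = 0.
Eigenvalues λ = -2 ± i (complex conjugate pair).
For λ=-2+i: an eigenvector is (0,-1) - i(-1,1) = (0 + i, -1 - i).
A real fundamental pair from Re and Im of e^((-2+i)t)v: X_1 = e^(-2t)(cos(t)·(0,-1) + sin(t)·(-1,1)), X_2 = e^(-2t)(sin(t)·(0,-1) - cos(t)·(-1,1)).
General solution: K_1X_1 + K_2X_2.
Applying x_1(0)=4, x_2(0)=1 gives K_1=-5, K_2=4.

x_1(t) = 5e^(-2t)sin(t) + 4e^(-2t)cos(t), x_2(t) = -9e^(-2t)sin(t) + e^(-2t)cos(t)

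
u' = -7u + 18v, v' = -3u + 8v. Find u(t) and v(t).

u(t) = 2c_1e^(2t) - 3c_2e^(-t), v(t) = c_1e^(2t) - c_2e^(-t)

Coefficient matrix A = [[-7, 18], [-3, 8]].
Characteristic polynomial det(A - λI) = λ^2 - λ - 2 = 0.
Eigenvalues λ = 2, -1.
For λ=2: (A-λI) row 1 is [-9, 18], so an eigenvector is (2, 1).
For λ=-1: (A-λI) row 1 is [-6, 18], so an eigenvector is (-3, -1).
General solution: c_1e^(2t)(2,1) + c_2e^(-t)(-3,-1).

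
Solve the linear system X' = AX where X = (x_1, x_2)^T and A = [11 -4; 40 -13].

Coefficient matrix A = [[11, -4], [40, -13]].
Characteristic polynomial det(A - λI) = λ^2 + 2λ + 17 = 0.
Eigenvalues λ = -1 ± 4i (complex conjugate pair).
For λ=-1+4i: an eigenvector is (1,3) - i(0,1) = (1, 3 - i).
A real fundamental pair from Re and Im of e^((-1+4i)t)v: X_1 = e^(-t)(cos(4t)·(1,3) + sin(4t)·(0,1)), X_2 = e^(-t)(sin(4t)·(1,3) - cos(4t)·(0,1)).
General solution: K_1X_1 + K_2X_2.

x_1(t) = K_1e^(-t)cos(4t) + K_2e^(-t)sin(4t), x_2(t) = K_1e^(-t)sin(4t) + 3K_1e^(-t)cos(4t) + 3K_2e^(-t)sin(4t) - K_2e^(-t)cos(4t)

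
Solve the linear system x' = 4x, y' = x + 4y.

Coefficient matrix A = [[4, 0], [1, 4]].
Characteristic polynomial det(A - λI) = λ^2 - 8λ + 16 = 0.
Single eigenvalue λ = 4 with algebraic multiplicity 2.
Eigenvector v = (0,1); generalized eigenvector w with (A-λI)w=v is (1,-2).
General solution: e^(4t)[C_1·v + C_2·(t·v + w)].

x(t) = C_2e^(4t), y(t) = C_1e^(4t) + C_2te^(4t) - 2C_2e^(4t)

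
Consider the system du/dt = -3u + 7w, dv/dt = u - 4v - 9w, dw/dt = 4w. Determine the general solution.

Coefficient matrix A = [[-3, 0, 7], [1, -4, -9], [0, 0, 4]].
det(A - λI) = 0 gives eigenvalues λ = -4, 4, -3.
For λ=-4: eigenvector (0,1,0).
For λ=4: eigenvector (-1,1,-1).
For λ=-3: eigenvector (1,1,0).
General solution: K_1e^(-4t)(0,1,0) + K_2e^(4t)(-1,1,-1) + K_3e^(-3t)(1,1,0).

u(t) = -K_2e^(4t) + K_3e^(-3t), v(t) = K_1e^(-4t) + K_2e^(4t) + K_3e^(-3t), w(t) = -K_2e^(4t)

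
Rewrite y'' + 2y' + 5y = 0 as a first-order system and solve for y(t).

Let x_1 = y, x_2 = y'. Then x_1' = x_2 and x_2' = -5x_1 - 2x_2.
A = [[0,1],[-5,-2]]; det(A-λI) = λ^2 + 2λ + 5.
Eigenvalues λ = -1 ± 2i.

y(t) = K_1e^(-t)cos(2t) + K_2e^(-t)sin(2t)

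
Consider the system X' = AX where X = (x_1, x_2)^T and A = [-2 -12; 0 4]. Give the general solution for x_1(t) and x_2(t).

x_1(t) = c_1e^(-2t) + 2c_2e^(4t), x_2(t) = -c_2e^(4t)

Coefficient matrix A = [[-2, -12], [0, 4]].
Characteristic polynomial det(A - λI) = λ^2 - 2λ - 8 = 0.
Eigenvalues λ = -2, 4.
For λ=-2: (A-λI) row 1 is [0, -12], so an eigenvector is (1, 0).
For λ=4: (A-λI) row 1 is [-6, -12], so an eigenvector is (2, -1).
General solution: c_1e^(-2t)(1,0) + c_2e^(4t)(2,-1).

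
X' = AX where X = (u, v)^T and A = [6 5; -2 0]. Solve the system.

u(t) = -C_1e^(3t)sin(t) - 2C_1e^(3t)cos(t) - 2C_2e^(3t)sin(t) + C_2e^(3t)cos(t), v(t) = C_1e^(3t)sin(t) + C_1e^(3t)cos(t) + C_2e^(3t)sin(t) - C_2e^(3t)cos(t)

Coefficient matrix A = [[6, 5], [-2, 0]].
Characteristic polynomial det(A - λI) = λ^2 - 6λ + 10 = 0.
Eigenvalues λ = 3 ± i (complex conjugate pair).
For λ=3+i: an eigenvector is (-2,1) - i(-1,1) = (-2 + i, 1 - i).
A real fundamental pair from Re and Im of e^((3+i)t)v: X_1 = e^(3t)(cos(t)·(-2,1) + sin(t)·(-1,1)), X_2 = e^(3t)(sin(t)·(-2,1) - cos(t)·(-1,1)).
General solution: C_1X_1 + C_2X_2.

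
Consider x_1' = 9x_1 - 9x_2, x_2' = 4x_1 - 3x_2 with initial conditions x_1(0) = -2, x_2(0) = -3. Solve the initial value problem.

Coefficient matrix A = [[9, -9], [4, -3]].
Characteristic polynomial det(A - λI) = λ^2 - 6λ + 9 = 0.
Single eigenvalue λ = 3 with algebraic multiplicity 2.
Eigenvector v = (3,2); generalized eigenvector w with (A-λI)w=v is (-1,-1).
General solution: e^(3t)[c_1·v + c_2·(t·v + w)].
Applying x_1(0)=-2, x_2(0)=-3 gives c_1=1, c_2=5.

x_1(t) = 15te^(3t) - 2e^(3t), x_2(t) = 10te^(3t) - 3e^(3t)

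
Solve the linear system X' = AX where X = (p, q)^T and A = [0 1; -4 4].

Coefficient matrix A = [[0, 1], [-4, 4]].
Characteristic polynomial det(A - λI) = λ^2 - 4λ + 4 = 0.
Single eigenvalue λ = 2 with algebraic multiplicity 2.
Eigenvector v = (1,2); generalized eigenvector w with (A-λI)w=v is (1,3).
General solution: e^(2t)[C_1·v + C_2·(t·v + w)].

p(t) = C_1e^(2t) + C_2te^(2t) + C_2e^(2t), q(t) = 2C_1e^(2t) + 2C_2te^(2t) + 3C_2e^(2t)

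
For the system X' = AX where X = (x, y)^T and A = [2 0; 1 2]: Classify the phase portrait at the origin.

unstable improper node

A = [[2,0],[1,2]]; det(A-λI) = λ^2 - 4λ + 4.
repeated λ = 2 with a single eigenvector.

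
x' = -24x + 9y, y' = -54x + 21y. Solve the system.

x(t) = -K_1e^(3t) - K_2e^(-6t), y(t) = -3K_1e^(3t) - 2K_2e^(-6t)

Coefficient matrix A = [[-24, 9], [-54, 21]].
Characteristic polynomial det(A - λI) = λ^2 + 3λ - 18 = 0.
Eigenvalues λ = 3, -6.
For λ=3: (A-λI) row 1 is [-27, 9], so an eigenvector is (-1, -3).
For λ=-6: (A-λI) row 1 is [-18, 9], so an eigenvector is (-1, -2).
General solution: K_1e^(3t)(-1,-3) + K_2e^(-6t)(-1,-2).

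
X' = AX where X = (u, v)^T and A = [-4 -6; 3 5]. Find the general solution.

Coefficient matrix A = [[-4, -6], [3, 5]].
Characteristic polynomial det(A - λI) = λ^2 - λ - 2 = 0.
Eigenvalues λ = 2, -1.
For λ=2: (A-λI) row 1 is [-6, -6], so an eigenvector is (-1, 1).
For λ=-1: (A-λI) row 1 is [-3, -6], so an eigenvector is (2, -1).
General solution: C_1e^(2t)(-1,1) + C_2e^(-t)(2,-1).

u(t) = -C_1e^(2t) + 2C_2e^(-t), v(t) = C_1e^(2t) - C_2e^(-t)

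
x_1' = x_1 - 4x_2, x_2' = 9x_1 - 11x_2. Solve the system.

x_1(t) = -2c_1e^(-5t) - 2c_2te^(-5t) + c_2e^(-5t), x_2(t) = -3c_1e^(-5t) - 3c_2te^(-5t) + 2c_2e^(-5t)

Coefficient matrix A = [[1, -4], [9, -11]].
Characteristic polynomial det(A - λI) = λ^2 + 10λ + 25 = 0.
Single eigenvalue λ = -5 with algebraic multiplicity 2.
Eigenvector v = (-2,-3); generalized eigenvector w with (A-λI)w=v is (1,2).
General solution: e^(-5t)[c_1·v + c_2·(t·v + w)].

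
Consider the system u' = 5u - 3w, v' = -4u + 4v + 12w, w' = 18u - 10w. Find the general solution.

Coefficient matrix A = [[5, 0, -3], [-4, 4, 12], [18, 0, -10]].
det(A - λI) = 0 gives eigenvalues λ = -1, -4, 4.
For λ=-1: eigenvector (1,-4,2).
For λ=-4: eigenvector (1,-4,3).
For λ=4: eigenvector (0,1,0).
General solution: K_1e^(-t)(1,-4,2) + K_2e^(-4t)(1,-4,3) + K_3e^(4t)(0,1,0).

u(t) = K_1e^(-t) + K_2e^(-4t), v(t) = -4K_1e^(-t) - 4K_2e^(-4t) + K_3e^(4t), w(t) = 2K_1e^(-t) + 3K_2e^(-4t)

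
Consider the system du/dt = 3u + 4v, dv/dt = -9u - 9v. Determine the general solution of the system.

Coefficient matrix A = [[3, 4], [-9, -9]].
Characteristic polynomial det(A - λI) = λ^2 + 6λ + 9 = 0.
Single eigenvalue λ = -3 with algebraic multiplicity 2.
Eigenvector v = (-2,3); generalized eigenvector w with (A-λI)w=v is (-1,1).
General solution: e^(-3t)[K_1·v + K_2·(t·v + w)].

u(t) = -2K_1e^(-3t) - 2K_2te^(-3t) - K_2e^(-3t), v(t) = 3K_1e^(-3t) + 3K_2te^(-3t) + K_2e^(-3t)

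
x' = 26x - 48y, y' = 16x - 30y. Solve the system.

Coefficient matrix A = [[26, -48], [16, -30]].
Characteristic polynomial det(A - λI) = λ^2 + 4λ - 12 = 0.
Eigenvalues λ = 2, -6.
For λ=2: (A-λI) row 1 is [24, -48], so an eigenvector is (2, 1).
For λ=-6: (A-λI) row 1 is [32, -48], so an eigenvector is (3, 2).
General solution: C_1e^(2t)(2,1) + C_2e^(-6t)(3,2).

x(t) = 2C_1e^(2t) + 3C_2e^(-6t), y(t) = C_1e^(2t) + 2C_2e^(-6t)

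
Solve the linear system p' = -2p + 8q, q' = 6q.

Coefficient matrix A = [[-2, 8], [0, 6]].
Characteristic polynomial det(A - λI) = λ^2 - 4λ - 12 = 0.
Eigenvalues λ = 6, -2.
For λ=6: (A-λI) row 1 is [-8, 8], so an eigenvector is (-1, -1).
For λ=-2: (A-λI) row 1 is [0, 8], so an eigenvector is (1, 0).
General solution: c_1e^(6t)(-1,-1) + c_2e^(-2t)(1,0).

p(t) = -c_1e^(6t) + c_2e^(-2t), q(t) = -c_1e^(6t)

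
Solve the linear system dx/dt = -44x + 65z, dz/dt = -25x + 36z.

Coefficient matrix A = [[-44, 65], [-25, 36]].
Characteristic polynomial det(A - λI) = λ^2 + 8λ + 41 = 0.
Eigenvalues λ = -4 ± 5i (complex conjugate pair).
For λ=-4+5i: an eigenvector is (-2,-1) - i(3,2) = (-2 - 3i, -1 - 2i).
A real fundamental pair from Re and Im of e^((-4+5i)t)v: X_1 = e^(-4t)(cos(5t)·(-2,-1) + sin(5t)·(3,2)), X_2 = e^(-4t)(sin(5t)·(-2,-1) - cos(5t)·(3,2)).
General solution: c_1X_1 + c_2X_2.

x(t) = 3c_1e^(-4t)sin(5t) - 2c_1e^(-4t)cos(5t) - 2c_2e^(-4t)sin(5t) - 3c_2e^(-4t)cos(5t), z(t) = 2c_1e^(-4t)sin(5t) - c_1e^(-4t)cos(5t) - c_2e^(-4t)sin(5t) - 2c_2e^(-4t)cos(5t)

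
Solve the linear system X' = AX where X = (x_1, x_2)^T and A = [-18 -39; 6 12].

Coefficient matrix A = [[-18, -39], [6, 12]].
Characteristic polynomial det(A - λI) = λ^2 + 6λ + 18 = 0.
Eigenvalues λ = -3 ± 3i (complex conjugate pair).
For λ=-3+3i: an eigenvector is (-2,1) - i(-3,1) = (-2 + 3i, 1 - i).
A real fundamental pair from Re and Im of e^((-3+3i)t)v: X_1 = e^(-3t)(cos(3t)·(-2,1) + sin(3t)·(-3,1)), X_2 = e^(-3t)(sin(3t)·(-2,1) - cos(3t)·(-3,1)).
General solution: c_1X_1 + c_2X_2.

x_1(t) = -3c_1e^(-3t)sin(3t) - 2c_1e^(-3t)cos(3t) - 2c_2e^(-3t)sin(3t) + 3c_2e^(-3t)cos(3t), x_2(t) = c_1e^(-3t)sin(3t) + c_1e^(-3t)cos(3t) + c_2e^(-3t)sin(3t) - c_2e^(-3t)cos(3t)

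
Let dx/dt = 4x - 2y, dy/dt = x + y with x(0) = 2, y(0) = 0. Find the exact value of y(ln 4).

96

A = [[4,-2],[1,1]]; eigenvalues λ = 2, 3.
Eigenvectors: (1,1) for λ=2, (2,1) for λ=3.
From the initial condition, c_1 = -2, c_2 = 2.
y(ln 4) = (-2)(4^2)(1) + (2)(4^3)(1) = 96.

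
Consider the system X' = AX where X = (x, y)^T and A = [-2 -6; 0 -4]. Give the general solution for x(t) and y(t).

x(t) = -3c_1e^(-4t) - c_2e^(-2t), y(t) = -c_1e^(-4t)

Coefficient matrix A = [[-2, -6], [0, -4]].
Characteristic polynomial det(A - λI) = λ^2 + 6λ + 8 = 0.
Eigenvalues λ = -4, -2.
For λ=-4: (A-λI) row 1 is [2, -6], so an eigenvector is (-3, -1).
For λ=-2: (A-λI) row 1 is [0, -6], so an eigenvector is (-1, 0).
General solution: c_1e^(-4t)(-3,-1) + c_2e^(-2t)(-1,0).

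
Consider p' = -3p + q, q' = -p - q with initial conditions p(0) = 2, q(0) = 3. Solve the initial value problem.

Coefficient matrix A = [[-3, 1], [-1, -1]].
Characteristic polynomial det(A - λI) = λ^2 + 4λ + 4 = 0.
Single eigenvalue λ = -2 with algebraic multiplicity 2.
Eigenvector v = (-1,-1); generalized eigenvector w with (A-λI)w=v is (1,0).
General solution: e^(-2t)[C_1·v + C_2·(t·v + w)].
Applying p(0)=2, q(0)=3 gives C_1=-3, C_2=-1.

p(t) = te^(-2t) + 2e^(-2t), q(t) = te^(-2t) + 3e^(-2t)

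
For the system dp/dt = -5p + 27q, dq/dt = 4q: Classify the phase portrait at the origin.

saddle

A = [[-5,27],[0,4]]; det(A-λI) = λ^2 + λ - 20.
λ = 4, -5: opposite signs.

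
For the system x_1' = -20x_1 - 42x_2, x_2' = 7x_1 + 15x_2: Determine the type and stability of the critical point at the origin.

A = [[-20,-42],[7,15]]; det(A-λI) = λ^2 + 5λ - 6.
λ = -6, 1: opposite signs.

saddle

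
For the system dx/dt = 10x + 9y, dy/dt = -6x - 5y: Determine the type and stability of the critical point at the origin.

unstable node

A = [[10,9],[-6,-5]]; det(A-λI) = λ^2 - 5λ + 4.
λ = 1, 4: both positive.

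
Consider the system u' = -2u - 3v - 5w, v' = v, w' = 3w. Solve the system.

u(t) = K_1e^(t) + K_2e^(-2t) - K_3e^(3t), v(t) = -K_1e^(t), w(t) = K_3e^(3t)

Coefficient matrix A = [[-2, -3, -5], [0, 1, 0], [0, 0, 3]].
det(A - λI) = 0 gives eigenvalues λ = 1, -2, 3.
For λ=1: eigenvector (1,-1,0).
For λ=-2: eigenvector (1,0,0).
For λ=3: eigenvector (-1,0,1).
General solution: K_1e^(t)(1,-1,0) + K_2e^(-2t)(1,0,0) + K_3e^(3t)(-1,0,1).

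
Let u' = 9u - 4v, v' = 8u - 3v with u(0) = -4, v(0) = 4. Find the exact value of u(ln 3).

A = [[9,-4],[8,-3]]; eigenvalues λ = 5, 1.
Eigenvectors: (1,1) for λ=5, (1,2) for λ=1.
From the initial condition, c_1 = -12, c_2 = 8.
u(ln 3) = (-12)(3^5)(1) + (8)(3^1)(1) = -2892.

-2892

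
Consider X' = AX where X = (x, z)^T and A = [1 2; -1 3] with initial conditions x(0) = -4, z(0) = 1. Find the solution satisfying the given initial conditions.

Coefficient matrix A = [[1, 2], [-1, 3]].
Characteristic polynomial det(A - λI) = λ^2 - 4λ + 5 = 0.
Eigenvalues λ = 2 ± i (complex conjugate pair).
For λ=2+i: an eigenvector is (-1,0) - i(1,1) = (-1 - i, 0 - i).
A real fundamental pair from Re and Im of e^((2+i)t)v: X_1 = e^(2t)(cos(t)·(-1,0) + sin(t)·(1,1)), X_2 = e^(2t)(sin(t)·(-1,0) - cos(t)·(1,1)).
General solution: C_1X_1 + C_2X_2.
Applying x(0)=-4, z(0)=1 gives C_1=5, C_2=-1.

x(t) = 6e^(2t)sin(t) - 4e^(2t)cos(t), z(t) = 5e^(2t)sin(t) + e^(2t)cos(t)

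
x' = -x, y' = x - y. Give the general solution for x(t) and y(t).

Coefficient matrix A = [[-1, 0], [1, -1]].
Characteristic polynomial det(A - λI) = λ^2 + 2λ + 1 = 0.
Single eigenvalue λ = -1 with algebraic multiplicity 2.
Eigenvector v = (0,1); generalized eigenvector w with (A-λI)w=v is (1,3).
General solution: e^(-t)[K_1·v + K_2·(t·v + w)].

x(t) = K_2e^(-t), y(t) = K_1e^(-t) + K_2te^(-t) + 3K_2e^(-t)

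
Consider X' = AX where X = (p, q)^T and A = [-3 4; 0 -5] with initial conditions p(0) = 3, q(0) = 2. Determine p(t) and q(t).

Coefficient matrix A = [[-3, 4], [0, -5]].
Characteristic polynomial det(A - λI) = λ^2 + 8λ + 15 = 0.
Eigenvalues λ = -3, -5.
For λ=-3: (A-λI) row 1 is [0, 4], so an eigenvector is (-1, 0).
For λ=-5: (A-λI) row 1 is [2, 4], so an eigenvector is (2, -1).
General solution: K_1e^(-3t)(-1,0) + K_2e^(-5t)(2,-1).
Applying p(0)=3, q(0)=2 gives K_1=-7, K_2=-2.

p(t) = 7e^(-3t) - 4e^(-5t), q(t) = 2e^(-5t)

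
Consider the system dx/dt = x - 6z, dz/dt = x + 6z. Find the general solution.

Coefficient matrix A = [[1, -6], [1, 6]].
Characteristic polynomial det(A - λI) = λ^2 - 7λ + 12 = 0.
Eigenvalues λ = 4, 3.
For λ=4: (A-λI) row 1 is [-3, -6], so an eigenvector is (-2, 1).
For λ=3: (A-λI) row 1 is [-2, -6], so an eigenvector is (-3, 1).
General solution: c_1e^(4t)(-2,1) + c_2e^(3t)(-3,1).

x(t) = -2c_1e^(4t) - 3c_2e^(3t), z(t) = c_1e^(4t) + c_2e^(3t)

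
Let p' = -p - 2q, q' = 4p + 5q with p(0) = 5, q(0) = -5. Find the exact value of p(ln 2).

A = [[-1,-2],[4,5]]; eigenvalues λ = 3, 1.
Eigenvectors: (1,-2) for λ=3, (-1,1) for λ=1.
From the initial condition, c_1 = 0, c_2 = -5.
p(ln 2) = (0)(2^3)(1) + (-5)(2^1)(-1) = 10.

10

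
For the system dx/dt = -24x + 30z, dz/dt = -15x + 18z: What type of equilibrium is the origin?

A = [[-24,30],[-15,18]]; det(A-λI) = λ^2 + 6λ + 18.
λ = -3 ± 3i: negative real part.

stable spiral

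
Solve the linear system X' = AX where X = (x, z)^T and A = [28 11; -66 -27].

x(t) = C_1e^(6t) - C_2e^(-5t), z(t) = -2C_1e^(6t) + 3C_2e^(-5t)

Coefficient matrix A = [[28, 11], [-66, -27]].
Characteristic polynomial det(A - λI) = λ^2 - λ - 30 = 0.
Eigenvalues λ = 6, -5.
For λ=6: (A-λI) row 1 is [22, 11], so an eigenvector is (1, -2).
For λ=-5: (A-λI) row 1 is [33, 11], so an eigenvector is (-1, 3).
General solution: C_1e^(6t)(1,-2) + C_2e^(-5t)(-1,3).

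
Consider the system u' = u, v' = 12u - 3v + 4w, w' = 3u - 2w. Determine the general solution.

Coefficient matrix A = [[1, 0, 0], [12, -3, 4], [3, 0, -2]].
det(A - λI) = 0 gives eigenvalues λ = 1, -3, -2.
For λ=1: eigenvector (1,4,1).
For λ=-3: eigenvector (0,1,0).
For λ=-2: eigenvector (0,-4,-1).
General solution: K_1e^(t)(1,4,1) + K_2e^(-3t)(0,1,0) + K_3e^(-2t)(0,-4,-1).

u(t) = K_1e^(t), v(t) = 4K_1e^(t) + K_2e^(-3t) - 4K_3e^(-2t), w(t) = K_1e^(t) - K_3e^(-2t)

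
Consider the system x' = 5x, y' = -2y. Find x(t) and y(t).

x(t) = -C_2e^(5t), y(t) = C_1e^(-2t)

Coefficient matrix A = [[5, 0], [0, -2]].
Characteristic polynomial det(A - λI) = λ^2 - 3λ - 10 = 0.
Eigenvalues λ = -2, 5.
For λ=-2: (A-λI) row 1 is [7, 0], so an eigenvector is (0, 1).
For λ=5: (A-λI) row 2 is [0, -7], so an eigenvector is (-1, 0).
General solution: C_1e^(-2t)(0,1) + C_2e^(5t)(-1,0).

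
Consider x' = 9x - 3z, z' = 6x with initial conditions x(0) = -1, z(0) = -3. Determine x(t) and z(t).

Coefficient matrix A = [[9, -3], [6, 0]].
Characteristic polynomial det(A - λI) = λ^2 - 9λ + 18 = 0.
Eigenvalues λ = 3, 6.
For λ=3: (A-λI) row 1 is [6, -3], so an eigenvector is (1, 2).
For λ=6: (A-λI) row 1 is [3, -3], so an eigenvector is (1, 1).
General solution: K_1e^(3t)(1,2) + K_2e^(6t)(1,1).
Applying x(0)=-1, z(0)=-3 gives K_1=-2, K_2=1.

x(t) = e^(6t) - 2e^(3t), z(t) = e^(6t) - 4e^(3t)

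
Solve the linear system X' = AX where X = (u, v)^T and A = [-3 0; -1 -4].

u(t) = -c_2e^(-3t), v(t) = -c_1e^(-4t) + c_2e^(-3t)

Coefficient matrix A = [[-3, 0], [-1, -4]].
Characteristic polynomial det(A - λI) = λ^2 + 7λ + 12 = 0.
Eigenvalues λ = -4, -3.
For λ=-4: (A-λI) row 1 is [1, 0], so an eigenvector is (0, -1).
For λ=-3: (A-λI) row 2 is [-1, -1], so an eigenvector is (-1, 1).
General solution: c_1e^(-4t)(0,-1) + c_2e^(-3t)(-1,1).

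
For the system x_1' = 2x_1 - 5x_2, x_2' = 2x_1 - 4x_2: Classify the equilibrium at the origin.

stable spiral

A = [[2,-5],[2,-4]]; det(A-λI) = λ^2 + 2λ + 2.
λ = -1 ± i: negative real part.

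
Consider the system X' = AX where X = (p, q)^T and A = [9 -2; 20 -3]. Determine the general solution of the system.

Coefficient matrix A = [[9, -2], [20, -3]].
Characteristic polynomial det(A - λI) = λ^2 - 6λ + 13 = 0.
Eigenvalues λ = 3 ± 2i (complex conjugate pair).
For λ=3+2i: an eigenvector is (0,-1) - i(1,3) = (0 - i, -1 - 3i).
A real fundamental pair from Re and Im of e^((3+2i)t)v: X_1 = e^(3t)(cos(2t)·(0,-1) + sin(2t)·(1,3)), X_2 = e^(3t)(sin(2t)·(0,-1) - cos(2t)·(1,3)).
General solution: C_1X_1 + C_2X_2.

p(t) = C_1e^(3t)sin(2t) - C_2e^(3t)cos(2t), q(t) = 3C_1e^(3t)sin(2t) - C_1e^(3t)cos(2t) - C_2e^(3t)sin(2t) - 3C_2e^(3t)cos(2t)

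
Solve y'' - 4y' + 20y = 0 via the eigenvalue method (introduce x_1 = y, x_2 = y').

y(t) = C_1e^(2t)cos(4t) + C_2e^(2t)sin(4t)

Let x_1 = y, x_2 = y'. Then x_1' = x_2 and x_2' = -20x_1 + 4x_2.
A = [[0,1],[-20,4]]; det(A-λI) = λ^2 - 4λ + 20.
Eigenvalues λ = 2 ± 4i.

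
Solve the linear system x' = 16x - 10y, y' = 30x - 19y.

x(t) = -c_1e^(-4t) + 2c_2e^(t), y(t) = -2c_1e^(-4t) + 3c_2e^(t)

Coefficient matrix A = [[16, -10], [30, -19]].
Characteristic polynomial det(A - λI) = λ^2 + 3λ - 4 = 0.
Eigenvalues λ = -4, 1.
For λ=-4: (A-λI) row 1 is [20, -10], so an eigenvector is (-1, -2).
For λ=1: (A-λI) row 1 is [15, -10], so an eigenvector is (2, 3).
General solution: c_1e^(-4t)(-1,-2) + c_2e^(t)(2,3).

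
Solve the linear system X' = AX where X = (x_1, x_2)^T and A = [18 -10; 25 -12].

Coefficient matrix A = [[18, -10], [25, -12]].
Characteristic polynomial det(A - λI) = λ^2 - 6λ + 34 = 0.
Eigenvalues λ = 3 ± 5i (complex conjugate pair).
For λ=3+5i: an eigenvector is (1,1) - i(1,2) = (1 - i, 1 - 2i).
A real fundamental pair from Re and Im of e^((3+5i)t)v: X_1 = e^(3t)(cos(5t)·(1,1) + sin(5t)·(1,2)), X_2 = e^(3t)(sin(5t)·(1,1) - cos(5t)·(1,2)).
General solution: C_1X_1 + C_2X_2.

x_1(t) = C_1e^(3t)sin(5t) + C_1e^(3t)cos(5t) + C_2e^(3t)sin(5t) - C_2e^(3t)cos(5t), x_2(t) = 2C_1e^(3t)sin(5t) + C_1e^(3t)cos(5t) + C_2e^(3t)sin(5t) - 2C_2e^(3t)cos(5t)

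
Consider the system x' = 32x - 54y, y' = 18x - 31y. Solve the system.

x(t) = -3K_1e^(-4t) - 2K_2e^(5t), y(t) = -2K_1e^(-4t) - K_2e^(5t)

Coefficient matrix A = [[32, -54], [18, -31]].
Characteristic polynomial det(A - λI) = λ^2 - λ - 20 = 0.
Eigenvalues λ = -4, 5.
For λ=-4: (A-λI) row 1 is [36, -54], so an eigenvector is (-3, -2).
For λ=5: (A-λI) row 1 is [27, -54], so an eigenvector is (-2, -1).
General solution: K_1e^(-4t)(-3,-2) + K_2e^(5t)(-2,-1).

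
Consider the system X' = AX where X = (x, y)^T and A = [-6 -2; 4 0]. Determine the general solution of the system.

x(t) = -C_1e^(-2t) + C_2e^(-4t), y(t) = 2C_1e^(-2t) - C_2e^(-4t)

Coefficient matrix A = [[-6, -2], [4, 0]].
Characteristic polynomial det(A - λI) = λ^2 + 6λ + 8 = 0.
Eigenvalues λ = -2, -4.
For λ=-2: (A-λI) row 1 is [-4, -2], so an eigenvector is (-1, 2).
For λ=-4: (A-λI) row 1 is [-2, -2], so an eigenvector is (1, -1).
General solution: C_1e^(-2t)(-1,2) + C_2e^(-4t)(1,-1).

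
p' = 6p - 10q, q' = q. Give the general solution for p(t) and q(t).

Coefficient matrix A = [[6, -10], [0, 1]].
Characteristic polynomial det(A - λI) = λ^2 - 7λ + 6 = 0.
Eigenvalues λ = 1, 6.
For λ=1: (A-λI) row 1 is [5, -10], so an eigenvector is (-2, -1).
For λ=6: (A-λI) row 1 is [0, -10], so an eigenvector is (1, 0).
General solution: c_1e^(t)(-2,-1) + c_2e^(6t)(1,0).

p(t) = -2c_1e^(t) + c_2e^(6t), q(t) = -c_1e^(t)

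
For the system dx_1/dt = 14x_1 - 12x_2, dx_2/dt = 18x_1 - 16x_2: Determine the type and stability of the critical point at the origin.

saddle

A = [[14,-12],[18,-16]]; det(A-λI) = λ^2 + 2λ - 8.
λ = -4, 2: opposite signs.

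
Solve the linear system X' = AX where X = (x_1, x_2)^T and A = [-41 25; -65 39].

x_1(t) = -2C_1e^(-t)sin(5t) - C_1e^(-t)cos(5t) - C_2e^(-t)sin(5t) + 2C_2e^(-t)cos(5t), x_2(t) = -3C_1e^(-t)sin(5t) - 2C_1e^(-t)cos(5t) - 2C_2e^(-t)sin(5t) + 3C_2e^(-t)cos(5t)

Coefficient matrix A = [[-41, 25], [-65, 39]].
Characteristic polynomial det(A - λI) = λ^2 + 2λ + 26 = 0.
Eigenvalues λ = -1 ± 5i (complex conjugate pair).
For λ=-1+5i: an eigenvector is (-1,-2) - i(-2,-3) = (-1 + 2i, -2 + 3i).
A real fundamental pair from Re and Im of e^((-1+5i)t)v: X_1 = e^(-t)(cos(5t)·(-1,-2) + sin(5t)·(-2,-3)), X_2 = e^(-t)(sin(5t)·(-1,-2) - cos(5t)·(-2,-3)).
General solution: C_1X_1 + C_2X_2.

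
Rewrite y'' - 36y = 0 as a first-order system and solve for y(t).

Let x_1 = y, x_2 = y'. Then x_1' = x_2 and x_2' = 36x_1.
A = [[0,1],[36,0]]; det(A-λI) = λ^2 - 36.
Eigenvalues λ = -6, 6 with eigenvectors (1,-6), (1,6).

y(t) = C_1e^(-6t) + C_2e^(6t)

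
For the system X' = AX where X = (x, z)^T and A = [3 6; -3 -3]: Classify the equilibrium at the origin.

center

A = [[3,6],[-3,-3]]; det(A-λI) = λ^2 + 9.
λ = 0 ± 3i: zero real part.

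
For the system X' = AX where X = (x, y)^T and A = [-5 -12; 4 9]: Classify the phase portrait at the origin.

unstable node

A = [[-5,-12],[4,9]]; det(A-λI) = λ^2 - 4λ + 3.
λ = 3, 1: both positive.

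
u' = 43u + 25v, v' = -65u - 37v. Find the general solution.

Coefficient matrix A = [[43, 25], [-65, -37]].
Characteristic polynomial det(A - λI) = λ^2 - 6λ + 34 = 0.
Eigenvalues λ = 3 ± 5i (complex conjugate pair).
For λ=3+5i: an eigenvector is (1,-2) - i(-2,3) = (1 + 2i, -2 - 3i).
A real fundamental pair from Re and Im of e^((3+5i)t)v: X_1 = e^(3t)(cos(5t)·(1,-2) + sin(5t)·(-2,3)), X_2 = e^(3t)(sin(5t)·(1,-2) - cos(5t)·(-2,3)).
General solution: K_1X_1 + K_2X_2.

u(t) = -2K_1e^(3t)sin(5t) + K_1e^(3t)cos(5t) + K_2e^(3t)sin(5t) + 2K_2e^(3t)cos(5t), v(t) = 3K_1e^(3t)sin(5t) - 2K_1e^(3t)cos(5t) - 2K_2e^(3t)sin(5t) - 3K_2e^(3t)cos(5t)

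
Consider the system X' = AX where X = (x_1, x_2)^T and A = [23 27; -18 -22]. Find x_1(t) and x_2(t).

Coefficient matrix A = [[23, 27], [-18, -22]].
Characteristic polynomial det(A - λI) = λ^2 - λ - 20 = 0.
Eigenvalues λ = 5, -4.
For λ=5: (A-λI) row 1 is [18, 27], so an eigenvector is (-3, 2).
For λ=-4: (A-λI) row 1 is [27, 27], so an eigenvector is (1, -1).
General solution: c_1e^(5t)(-3,2) + c_2e^(-4t)(1,-1).

x_1(t) = -3c_1e^(5t) + c_2e^(-4t), x_2(t) = 2c_1e^(5t) - c_2e^(-4t)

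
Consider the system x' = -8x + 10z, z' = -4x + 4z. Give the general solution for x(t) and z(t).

x(t) = 2K_1e^(-2t)sin(2t) + K_1e^(-2t)cos(2t) + K_2e^(-2t)sin(2t) - 2K_2e^(-2t)cos(2t), z(t) = K_1e^(-2t)sin(2t) + K_1e^(-2t)cos(2t) + K_2e^(-2t)sin(2t) - K_2e^(-2t)cos(2t)

Coefficient matrix A = [[-8, 10], [-4, 4]].
Characteristic polynomial det(A - λI) = λ^2 + 4λ + 8 = 0.
Eigenvalues λ = -2 ± 2i (complex conjugate pair).
For λ=-2+2i: an eigenvector is (1,1) - i(2,1) = (1 - 2i, 1 - i).
A real fundamental pair from Re and Im of e^((-2+2i)t)v: X_1 = e^(-2t)(cos(2t)·(1,1) + sin(2t)·(2,1)), X_2 = e^(-2t)(sin(2t)·(1,1) - cos(2t)·(2,1)).
General solution: K_1X_1 + K_2X_2.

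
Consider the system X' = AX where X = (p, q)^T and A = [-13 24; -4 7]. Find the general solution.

p(t) = 2c_1e^(-t) - 3c_2e^(-5t), q(t) = c_1e^(-t) - c_2e^(-5t)

Coefficient matrix A = [[-13, 24], [-4, 7]].
Characteristic polynomial det(A - λI) = λ^2 + 6λ + 5 = 0.
Eigenvalues λ = -1, -5.
For λ=-1: (A-λI) row 1 is [-12, 24], so an eigenvector is (2, 1).
For λ=-5: (A-λI) row 1 is [-8, 24], so an eigenvector is (-3, -1).
General solution: c_1e^(-t)(2,1) + c_2e^(-5t)(-3,-1).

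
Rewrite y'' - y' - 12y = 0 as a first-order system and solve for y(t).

Let x_1 = y, x_2 = y'. Then x_1' = x_2 and x_2' = 12x_1 + x_2.
A = [[0,1],[12,1]]; det(A-λI) = λ^2 - λ - 12.
Eigenvalues λ = 4, -3 with eigenvectors (1,4), (1,-3).

y(t) = C_1e^(4t) + C_2e^(-3t)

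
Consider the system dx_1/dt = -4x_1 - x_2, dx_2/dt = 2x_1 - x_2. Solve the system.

x_1(t) = -K_1e^(-3t) + K_2e^(-2t), x_2(t) = K_1e^(-3t) - 2K_2e^(-2t)

Coefficient matrix A = [[-4, -1], [2, -1]].
Characteristic polynomial det(A - λI) = λ^2 + 5λ + 6 = 0.
Eigenvalues λ = -3, -2.
For λ=-3: (A-λI) row 1 is [-1, -1], so an eigenvector is (-1, 1).
For λ=-2: (A-λI) row 1 is [-2, -1], so an eigenvector is (1, -2).
General solution: K_1e^(-3t)(-1,1) + K_2e^(-2t)(1,-2).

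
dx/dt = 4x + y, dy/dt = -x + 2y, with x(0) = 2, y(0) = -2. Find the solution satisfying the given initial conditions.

x(t) = 2e^(3t), y(t) = -2e^(3t)

Coefficient matrix A = [[4, 1], [-1, 2]].
Characteristic polynomial det(A - λI) = λ^2 - 6λ + 9 = 0.
Single eigenvalue λ = 3 with algebraic multiplicity 2.
Eigenvector v = (-1,1); generalized eigenvector w with (A-λI)w=v is (-3,2).
General solution: e^(3t)[C_1·v + C_2·(t·v + w)].
Applying x(0)=2, y(0)=-2 gives C_1=-2, C_2=0.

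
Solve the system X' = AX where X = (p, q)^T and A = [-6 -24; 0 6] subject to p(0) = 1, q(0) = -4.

Coefficient matrix A = [[-6, -24], [0, 6]].
Characteristic polynomial det(A - λI) = λ^2 - 36 = 0.
Eigenvalues λ = -6, 6.
For λ=-6: (A-λI) row 1 is [0, -24], so an eigenvector is (-1, 0).
For λ=6: (A-λI) row 1 is [-12, -24], so an eigenvector is (-2, 1).
General solution: C_1e^(-6t)(-1,0) + C_2e^(6t)(-2,1).
Applying p(0)=1, q(0)=-4 gives C_1=7, C_2=-4.

p(t) = 8e^(6t) - 7e^(-6t), q(t) = -4e^(6t)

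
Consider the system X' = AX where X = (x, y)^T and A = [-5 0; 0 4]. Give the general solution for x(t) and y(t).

x(t) = C_2e^(-5t), y(t) = -C_1e^(4t)

Coefficient matrix A = [[-5, 0], [0, 4]].
Characteristic polynomial det(A - λI) = λ^2 + λ - 20 = 0.
Eigenvalues λ = 4, -5.
For λ=4: (A-λI) row 1 is [-9, 0], so an eigenvector is (0, -1).
For λ=-5: (A-λI) row 2 is [0, 9], so an eigenvector is (1, 0).
General solution: C_1e^(4t)(0,-1) + C_2e^(-5t)(1,0).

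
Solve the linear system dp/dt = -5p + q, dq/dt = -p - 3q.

Coefficient matrix A = [[-5, 1], [-1, -3]].
Characteristic polynomial det(A - λI) = λ^2 + 8λ + 16 = 0.
Single eigenvalue λ = -4 with algebraic multiplicity 2.
Eigenvector v = (-1,-1); generalized eigenvector w with (A-λI)w=v is (-1,-2).
General solution: e^(-4t)[K_1·v + K_2·(t·v + w)].

p(t) = -K_1e^(-4t) - K_2te^(-4t) - K_2e^(-4t), q(t) = -K_1e^(-4t) - K_2te^(-4t) - 2K_2e^(-4t)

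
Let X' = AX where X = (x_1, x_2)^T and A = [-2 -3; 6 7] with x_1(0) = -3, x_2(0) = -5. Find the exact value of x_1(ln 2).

A = [[-2,-3],[6,7]]; eigenvalues λ = 4, 1.
Eigenvectors: (1,-2) for λ=4, (-1,1) for λ=1.
From the initial condition, c_1 = 8, c_2 = 11.
x_1(ln 2) = (8)(2^4)(1) + (11)(2^1)(-1) = 106.

106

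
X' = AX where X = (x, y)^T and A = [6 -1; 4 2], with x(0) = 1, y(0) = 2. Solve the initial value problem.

x(t) = e^(4t), y(t) = 2e^(4t)

Coefficient matrix A = [[6, -1], [4, 2]].
Characteristic polynomial det(A - λI) = λ^2 - 8λ + 16 = 0.
Single eigenvalue λ = 4 with algebraic multiplicity 2.
Eigenvector v = (-1,-2); generalized eigenvector w with (A-λI)w=v is (1,3).
General solution: e^(4t)[c_1·v + c_2·(t·v + w)].
Applying x(0)=1, y(0)=2 gives c_1=-1, c_2=0.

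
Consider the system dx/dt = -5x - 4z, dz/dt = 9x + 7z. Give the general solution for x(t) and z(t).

x(t) = 2C_1e^(t) + 2C_2te^(t) + C_2e^(t), z(t) = -3C_1e^(t) - 3C_2te^(t) - 2C_2e^(t)

Coefficient matrix A = [[-5, -4], [9, 7]].
Characteristic polynomial det(A - λI) = λ^2 - 2λ + 1 = 0.
Single eigenvalue λ = 1 with algebraic multiplicity 2.
Eigenvector v = (2,-3); generalized eigenvector w with (A-λI)w=v is (1,-2).
General solution: e^(t)[C_1·v + C_2·(t·v + w)].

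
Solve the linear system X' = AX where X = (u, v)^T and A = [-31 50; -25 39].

u(t) = C_1e^(4t)sin(5t) - 3C_1e^(4t)cos(5t) - 3C_2e^(4t)sin(5t) - C_2e^(4t)cos(5t), v(t) = C_1e^(4t)sin(5t) - 2C_1e^(4t)cos(5t) - 2C_2e^(4t)sin(5t) - C_2e^(4t)cos(5t)

Coefficient matrix A = [[-31, 50], [-25, 39]].
Characteristic polynomial det(A - λI) = λ^2 - 8λ + 41 = 0.
Eigenvalues λ = 4 ± 5i (complex conjugate pair).
For λ=4+5i: an eigenvector is (-3,-2) - i(1,1) = (-3 - i, -2 - i).
A real fundamental pair from Re and Im of e^((4+5i)t)v: X_1 = e^(4t)(cos(5t)·(-3,-2) + sin(5t)·(1,1)), X_2 = e^(4t)(sin(5t)·(-3,-2) - cos(5t)·(1,1)).
General solution: C_1X_1 + C_2X_2.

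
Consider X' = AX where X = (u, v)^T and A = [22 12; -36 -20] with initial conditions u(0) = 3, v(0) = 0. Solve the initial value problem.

Coefficient matrix A = [[22, 12], [-36, -20]].
Characteristic polynomial det(A - λI) = λ^2 - 2λ - 8 = 0.
Eigenvalues λ = 4, -2.
For λ=4: (A-λI) row 1 is [18, 12], so an eigenvector is (-2, 3).
For λ=-2: (A-λI) row 1 is [24, 12], so an eigenvector is (1, -2).
General solution: c_1e^(4t)(-2,3) + c_2e^(-2t)(1,-2).
Applying u(0)=3, v(0)=0 gives c_1=-6, c_2=-9.

u(t) = 12e^(4t) - 9e^(-2t), v(t) = -18e^(4t) + 18e^(-2t)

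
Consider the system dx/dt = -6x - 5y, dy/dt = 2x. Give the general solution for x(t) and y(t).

Coefficient matrix A = [[-6, -5], [2, 0]].
Characteristic polynomial det(A - λI) = λ^2 + 6λ + 10 = 0.
Eigenvalues λ = -3 ± i (complex conjugate pair).
For λ=-3+i: an eigenvector is (2,-1) - i(-1,1) = (2 + i, -1 - i).
A real fundamental pair from Re and Im of e^((-3+i)t)v: X_1 = e^(-3t)(cos(t)·(2,-1) + sin(t)·(-1,1)), X_2 = e^(-3t)(sin(t)·(2,-1) - cos(t)·(-1,1)).
General solution: c_1X_1 + c_2X_2.

x(t) = -c_1e^(-3t)sin(t) + 2c_1e^(-3t)cos(t) + 2c_2e^(-3t)sin(t) + c_2e^(-3t)cos(t), y(t) = c_1e^(-3t)sin(t) - c_1e^(-3t)cos(t) - c_2e^(-3t)sin(t) - c_2e^(-3t)cos(t)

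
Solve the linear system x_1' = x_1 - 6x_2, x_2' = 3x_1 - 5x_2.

Coefficient matrix A = [[1, -6], [3, -5]].
Characteristic polynomial det(A - λI) = λ^2 + 4λ + 13 = 0.
Eigenvalues λ = -2 ± 3i (complex conjugate pair).
For λ=-2+3i: an eigenvector is (1,1) - i(-1,0) = (1 + i, 1).
A real fundamental pair from Re and Im of e^((-2+3i)t)v: X_1 = e^(-2t)(cos(3t)·(1,1) + sin(3t)·(-1,0)), X_2 = e^(-2t)(sin(3t)·(1,1) - cos(3t)·(-1,0)).
General solution: K_1X_1 + K_2X_2.

x_1(t) = -K_1e^(-2t)sin(3t) + K_1e^(-2t)cos(3t) + K_2e^(-2t)sin(3t) + K_2e^(-2t)cos(3t), x_2(t) = K_1e^(-2t)cos(3t) + K_2e^(-2t)sin(3t)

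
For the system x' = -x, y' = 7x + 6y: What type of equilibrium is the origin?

A = [[-1,0],[7,6]]; det(A-λI) = λ^2 - 5λ - 6.
λ = -1, 6: opposite signs.

saddle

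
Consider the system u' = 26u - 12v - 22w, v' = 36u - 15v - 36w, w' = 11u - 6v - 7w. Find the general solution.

u(t) = C_1e^(4t) + 2C_2e^(-3t) - 2C_3e^(3t), v(t) = 3C_2e^(-3t) - 2C_3e^(3t), w(t) = C_1e^(4t) + C_2e^(-3t) - C_3e^(3t)

Coefficient matrix A = [[26, -12, -22], [36, -15, -36], [11, -6, -7]].
det(A - λI) = 0 gives eigenvalues λ = 4, -3, 3.
For λ=4: eigenvector (1,0,1).
For λ=-3: eigenvector (2,3,1).
For λ=3: eigenvector (-2,-2,-1).
General solution: C_1e^(4t)(1,0,1) + C_2e^(-3t)(2,3,1) + C_3e^(3t)(-2,-2,-1).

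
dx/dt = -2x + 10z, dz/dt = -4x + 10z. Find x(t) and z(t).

Coefficient matrix A = [[-2, 10], [-4, 10]].
Characteristic polynomial det(A - λI) = λ^2 - 8λ + 20 = 0.
Eigenvalues λ = 4 ± 2i (complex conjugate pair).
For λ=4+2i: an eigenvector is (-1,-1) - i(-2,-1) = (-1 + 2i, -1 + i).
A real fundamental pair from Re and Im of e^((4+2i)t)v: X_1 = e^(4t)(cos(2t)·(-1,-1) + sin(2t)·(-2,-1)), X_2 = e^(4t)(sin(2t)·(-1,-1) - cos(2t)·(-2,-1)).
General solution: C_1X_1 + C_2X_2.

x(t) = -2C_1e^(4t)sin(2t) - C_1e^(4t)cos(2t) - C_2e^(4t)sin(2t) + 2C_2e^(4t)cos(2t), z(t) = -C_1e^(4t)sin(2t) - C_1e^(4t)cos(2t) - C_2e^(4t)sin(2t) + C_2e^(4t)cos(2t)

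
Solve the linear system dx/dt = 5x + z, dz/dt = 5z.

Coefficient matrix A = [[5, 1], [0, 5]].
Characteristic polynomial det(A - λI) = λ^2 - 10λ + 25 = 0.
Single eigenvalue λ = 5 with algebraic multiplicity 2.
Eigenvector v = (-1,0); generalized eigenvector w with (A-λI)w=v is (-3,-1).
General solution: e^(5t)[K_1·v + K_2·(t·v + w)].

x(t) = -K_1e^(5t) - K_2te^(5t) - 3K_2e^(5t), z(t) = -K_2e^(5t)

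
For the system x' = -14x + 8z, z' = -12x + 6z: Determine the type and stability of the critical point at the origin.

A = [[-14,8],[-12,6]]; det(A-λI) = λ^2 + 8λ + 12.
λ = -6, -2: both negative.

stable node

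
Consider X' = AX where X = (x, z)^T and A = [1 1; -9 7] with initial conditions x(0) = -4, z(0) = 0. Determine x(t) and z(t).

Coefficient matrix A = [[1, 1], [-9, 7]].
Characteristic polynomial det(A - λI) = λ^2 - 8λ + 16 = 0.
Single eigenvalue λ = 4 with algebraic multiplicity 2.
Eigenvector v = (1,3); generalized eigenvector w with (A-λI)w=v is (0,1).
General solution: e^(4t)[K_1·v + K_2·(t·v + w)].
Applying x(0)=-4, z(0)=0 gives K_1=-4, K_2=12.

x(t) = 12te^(4t) - 4e^(4t), z(t) = 36te^(4t)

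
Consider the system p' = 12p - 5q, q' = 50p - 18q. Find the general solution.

Coefficient matrix A = [[12, -5], [50, -18]].
Characteristic polynomial det(A - λI) = λ^2 + 6λ + 34 = 0.
Eigenvalues λ = -3 ± 5i (complex conjugate pair).
For λ=-3+5i: an eigenvector is (0,-1) - i(1,3) = (0 - i, -1 - 3i).
A real fundamental pair from Re and Im of e^((-3+5i)t)v: X_1 = e^(-3t)(cos(5t)·(0,-1) + sin(5t)·(1,3)), X_2 = e^(-3t)(sin(5t)·(0,-1) - cos(5t)·(1,3)).
General solution: K_1X_1 + K_2X_2.

p(t) = K_1e^(-3t)sin(5t) - K_2e^(-3t)cos(5t), q(t) = 3K_1e^(-3t)sin(5t) - K_1e^(-3t)cos(5t) - K_2e^(-3t)sin(5t) - 3K_2e^(-3t)cos(5t)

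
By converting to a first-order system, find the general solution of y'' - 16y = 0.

Let x_1 = y, x_2 = y'. Then x_1' = x_2 and x_2' = 16x_1.
A = [[0,1],[16,0]]; det(A-λI) = λ^2 - 16.
Eigenvalues λ = 4, -4 with eigenvectors (1,4), (1,-4).

y(t) = C_1e^(4t) + C_2e^(-4t)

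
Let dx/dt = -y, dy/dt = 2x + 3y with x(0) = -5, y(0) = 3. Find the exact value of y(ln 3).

A = [[0,-1],[2,3]]; eigenvalues λ = 1, 2.
Eigenvectors: (1,-1) for λ=1, (1,-2) for λ=2.
From the initial condition, c_1 = -7, c_2 = 2.
y(ln 3) = (-7)(3^1)(-1) + (2)(3^2)(-2) = -15.

-15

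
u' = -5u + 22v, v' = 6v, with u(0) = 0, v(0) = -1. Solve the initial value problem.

Coefficient matrix A = [[-5, 22], [0, 6]].
Characteristic polynomial det(A - λI) = λ^2 - λ - 30 = 0.
Eigenvalues λ = -5, 6.
For λ=-5: (A-λI) row 1 is [0, 22], so an eigenvector is (-1, 0).
For λ=6: (A-λI) row 1 is [-11, 22], so an eigenvector is (-2, -1).
General solution: K_1e^(-5t)(-1,0) + K_2e^(6t)(-2,-1).
Applying u(0)=0, v(0)=-1 gives K_1=-2, K_2=1.

u(t) = -2e^(6t) + 2e^(-5t), v(t) = -e^(6t)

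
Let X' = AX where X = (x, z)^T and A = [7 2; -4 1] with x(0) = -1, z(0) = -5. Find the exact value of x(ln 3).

-1539

A = [[7,2],[-4,1]]; eigenvalues λ = 5, 3.
Eigenvectors: (-1,1) for λ=5, (1,-2) for λ=3.
From the initial condition, c_1 = 7, c_2 = 6.
x(ln 3) = (7)(3^5)(-1) + (6)(3^3)(1) = -1539.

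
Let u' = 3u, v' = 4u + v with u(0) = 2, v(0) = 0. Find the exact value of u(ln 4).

128

A = [[3,0],[4,1]]; eigenvalues λ = 3, 1.
Eigenvectors: (1,2) for λ=3, (0,1) for λ=1.
From the initial condition, c_1 = 2, c_2 = -4.
u(ln 4) = (2)(4^3)(1) + (-4)(4^1)(0) = 128.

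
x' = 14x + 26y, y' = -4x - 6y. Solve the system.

Coefficient matrix A = [[14, 26], [-4, -6]].
Characteristic polynomial det(A - λI) = λ^2 - 8λ + 20 = 0.
Eigenvalues λ = 4 ± 2i (complex conjugate pair).
For λ=4+2i: an eigenvector is (-2,1) - i(3,-1) = (-2 - 3i, 1 + i).
A real fundamental pair from Re and Im of e^((4+2i)t)v: X_1 = e^(4t)(cos(2t)·(-2,1) + sin(2t)·(3,-1)), X_2 = e^(4t)(sin(2t)·(-2,1) - cos(2t)·(3,-1)).
General solution: K_1X_1 + K_2X_2.

x(t) = 3K_1e^(4t)sin(2t) - 2K_1e^(4t)cos(2t) - 2K_2e^(4t)sin(2t) - 3K_2e^(4t)cos(2t), y(t) = -K_1e^(4t)sin(2t) + K_1e^(4t)cos(2t) + K_2e^(4t)sin(2t) + K_2e^(4t)cos(2t)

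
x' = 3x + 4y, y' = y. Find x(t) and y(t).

Coefficient matrix A = [[3, 4], [0, 1]].
Characteristic polynomial det(A - λI) = λ^2 - 4λ + 3 = 0.
Eigenvalues λ = 1, 3.
For λ=1: (A-λI) row 1 is [2, 4], so an eigenvector is (2, -1).
For λ=3: (A-λI) row 1 is [0, 4], so an eigenvector is (1, 0).
General solution: C_1e^(t)(2,-1) + C_2e^(3t)(1,0).

x(t) = 2C_1e^(t) + C_2e^(3t), y(t) = -C_1e^(t)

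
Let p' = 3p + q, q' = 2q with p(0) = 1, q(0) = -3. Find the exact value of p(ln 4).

-80

A = [[3,1],[0,2]]; eigenvalues λ = 2, 3.
Eigenvectors: (1,-1) for λ=2, (-1,0) for λ=3.
From the initial condition, c_1 = 3, c_2 = 2.
p(ln 4) = (3)(4^2)(1) + (2)(4^3)(-1) = -80.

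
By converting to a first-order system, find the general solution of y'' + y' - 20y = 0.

y(t) = c_1e^(-5t) + c_2e^(4t)

Let x_1 = y, x_2 = y'. Then x_1' = x_2 and x_2' = 20x_1 - x_2.
A = [[0,1],[20,-1]]; det(A-λI) = λ^2 + λ - 20.
Eigenvalues λ = -5, 4 with eigenvectors (1,-5), (1,4).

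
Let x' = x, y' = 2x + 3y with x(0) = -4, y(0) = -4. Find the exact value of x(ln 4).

-16

A = [[1,0],[2,3]]; eigenvalues λ = 1, 3.
Eigenvectors: (1,-1) for λ=1, (0,1) for λ=3.
From the initial condition, c_1 = -4, c_2 = -8.
x(ln 4) = (-4)(4^1)(1) + (-8)(4^3)(0) = -16.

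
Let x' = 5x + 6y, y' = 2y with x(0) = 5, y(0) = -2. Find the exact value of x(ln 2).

A = [[5,6],[0,2]]; eigenvalues λ = 5, 2.
Eigenvectors: (1,0) for λ=5, (2,-1) for λ=2.
From the initial condition, c_1 = 1, c_2 = 2.
x(ln 2) = (1)(2^5)(1) + (2)(2^2)(2) = 48.

48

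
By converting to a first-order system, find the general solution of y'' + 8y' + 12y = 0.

y(t) = C_1e^(-6t) + C_2e^(-2t)

Let x_1 = y, x_2 = y'. Then x_1' = x_2 and x_2' = -12x_1 - 8x_2.
A = [[0,1],[-12,-8]]; det(A-λI) = λ^2 + 8λ + 12.
Eigenvalues λ = -6, -2 with eigenvectors (1,-6), (1,-2).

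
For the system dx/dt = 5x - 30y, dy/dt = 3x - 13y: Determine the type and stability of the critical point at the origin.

A = [[5,-30],[3,-13]]; det(A-λI) = λ^2 + 8λ + 25.
λ = -4 ± 3i: negative real part.

stable spiral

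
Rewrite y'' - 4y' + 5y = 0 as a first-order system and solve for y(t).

Let x_1 = y, x_2 = y'. Then x_1' = x_2 and x_2' = -5x_1 + 4x_2.
A = [[0,1],[-5,4]]; det(A-λI) = λ^2 - 4λ + 5.
Eigenvalues λ = 2 ± i.

y(t) = C_1e^(2t)cos(t) + C_2e^(2t)sin(t)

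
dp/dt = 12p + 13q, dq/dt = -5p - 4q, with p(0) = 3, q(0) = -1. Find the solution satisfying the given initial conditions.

Coefficient matrix A = [[12, 13], [-5, -4]].
Characteristic polynomial det(A - λI) = λ^2 - 8λ + 17 = 0.
Eigenvalues λ = 4 ± i (complex conjugate pair).
For λ=4+i: an eigenvector is (3,-2) - i(-2,1) = (3 + 2i, -2 - i).
A real fundamental pair from Re and Im of e^((4+i)t)v: X_1 = e^(4t)(cos(t)·(3,-2) + sin(t)·(-2,1)), X_2 = e^(4t)(sin(t)·(3,-2) - cos(t)·(-2,1)).
General solution: K_1X_1 + K_2X_2.
Applying p(0)=3, q(0)=-1 gives K_1=-1, K_2=3.

p(t) = 11e^(4t)sin(t) + 3e^(4t)cos(t), q(t) = -7e^(4t)sin(t) - e^(4t)cos(t)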